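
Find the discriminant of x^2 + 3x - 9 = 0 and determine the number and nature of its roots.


For ax^2 + bx + c = 0, discriminant D = b^2 - 4ac
Here a = 1, b = 3, c = -9
D = (3)^2 - 4(1)(-9) = 9 + 36 = 45

D = 45 > 0 but not a perfect square
The equation has 2 distinct real irrational roots.

Discriminant = 45, 2 distinct real irrational roots


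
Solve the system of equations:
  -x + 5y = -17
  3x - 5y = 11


Using Cramer's rule:
Determinant D = (-1)(-5) - (3)(5) = 5 - 15 = -10
Dx = (-17)(-5) - (11)(5) = 85 - 55 = 30
Dy = (-1)(11) - (3)(-17) = -11 + 51 = 40
x = Dx/D = 30/-10 = -3
y = Dy/D = 40/-10 = -4

x = -3, y = -4


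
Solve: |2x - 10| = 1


An absolute value equation |expr| = 1 gives two cases:
Case 1: 2x - 10 = 1
  2x = 11, so x = 11/2
Case 2: 2x - 10 = -1
  2x = 9, so x = 9/2

x = 9/2, x = 11/2


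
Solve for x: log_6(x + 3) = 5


Convert to exponential form: x + 3 = 6^5 = 7776
x = 7776 - 3 = 7773
Check: log_6(7773 + 3) = log_6(7776) = log_6(7776) = 5 ✓

x = 7773


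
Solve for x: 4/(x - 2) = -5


Multiply both sides by (x - 2): 4 = -5(x - 2)
Distribute: 4 = -5x + 10
-5x = 4 - 10 = -6
x = 6/5

x = 6/5


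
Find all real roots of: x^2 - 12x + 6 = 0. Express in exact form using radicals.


Using the quadratic formula: x = (-b ± sqrt(b^2 - 4ac)) / (2a)
Here a = 1, b = -12, c = 6
Discriminant = b^2 - 4ac = (-12)^2 - 4(1)(6) = 144 - 24 = 120
Since discriminant = 120 > 0, there are two real roots.
x = (12 ± 2*sqrt(30)) / 2
Simplifying: x = 6 ± sqrt(30)
Numerically: x ≈ 11.4772 or x ≈ 0.5228

x = 6 + sqrt(30) or x = 6 - sqrt(30)


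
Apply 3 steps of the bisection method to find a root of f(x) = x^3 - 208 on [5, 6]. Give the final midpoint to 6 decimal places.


f(x) = x^3 - 208
f(5) = -83 < 0
f(6) = 8 > 0

Step 1: midpoint = (5.000000 + 6.000000)/2 = 5.500000
  f(5.500000) = -41.625000
  f(mid) < 0, so root is in [5.500000, 6.000000]

Step 2: midpoint = (5.500000 + 6.000000)/2 = 5.750000
  f(5.750000) = -17.890625
  f(mid) < 0, so root is in [5.750000, 6.000000]

Step 3: midpoint = (5.750000 + 6.000000)/2 = 5.875000
  f(5.875000) = -5.220703
  f(mid) < 0, so root is in [5.875000, 6.000000]

midpoint = 5.875000


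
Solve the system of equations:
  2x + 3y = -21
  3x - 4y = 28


Using Cramer's rule:
Determinant D = (2)(-4) - (3)(3) = -8 - 9 = -17
Dx = (-21)(-4) - (28)(3) = 84 - 84 = 0
Dy = (2)(28) - (3)(-21) = 56 + 63 = 119
x = Dx/D = 0/-17 = 0
y = Dy/D = 119/-17 = -7

x = 0, y = -7


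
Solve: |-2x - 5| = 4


An absolute value equation |expr| = 4 gives two cases:
Case 1: -2x - 5 = 4
  -2x = 9, so x = -9/2
Case 2: -2x - 5 = -4
  -2x = 1, so x = -1/2

x = -9/2, x = -1/2


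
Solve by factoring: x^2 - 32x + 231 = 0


We need two numbers that multiply to 231 and add to -32.
Those numbers are -11 and -21 (since (-11) * (-21) = 231 and (-11) + (-21) = -32).
So x^2 - 32x + 231 = (x - 11)(x - 21) = 0
Setting each factor to zero: x = 11 or x = 21

x = 11, x = 21


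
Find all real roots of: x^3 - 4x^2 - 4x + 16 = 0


Let p(x) = x^3 - 4x^2 - 4x + 16. By the rational root theorem (leading coefficient 1), any rational root is an integer divisor of 16: try ±1, ±2, ... in turn.
Test x = 1: value = 9 ≠ 0.
Test x = -1: value = 15 ≠ 0.
Test x = 2: value = 0 ✓, so (x - 2) is a factor.
Synthetic division by (x - 2): bring down 1; 1(2) - 4 = -2; (-2)(2) - 4 = -8; (-8)(2) + 16 = 0 → quotient x^2 - 2x - 8, remainder 0.
Solve the quadratic x^2 - 2x - 8 = 0: discriminant = (-2)^2 - 4(1)(-8) = 4 + 32 = 36.
sqrt(36) = 6, so x = (2 ± 6)/2: x = 4 or x = -2.

x = -2, x = 2, x = 4


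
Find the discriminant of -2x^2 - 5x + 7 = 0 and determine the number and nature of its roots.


For ax^2 + bx + c = 0, discriminant D = b^2 - 4ac
Here a = -2, b = -5, c = 7
D = (-5)^2 - 4(-2)(7) = 25 + 56 = 81

D = 81 > 0 and is a perfect square (sqrt = 9)
The equation has 2 distinct real rational roots.

Discriminant = 81, 2 distinct real rational roots


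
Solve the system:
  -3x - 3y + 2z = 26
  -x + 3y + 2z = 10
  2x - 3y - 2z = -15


Using Cramer's rule. Expand each determinant along the first row.
D  = (-3)*[3*(-2) - 2*(-3)] - (-3)*[(-1)*(-2) - 2*2] + 2*[(-1)*(-3) - 3*2]
  = (-3)*(0) - (-3)*(-2) + 2*(-3) = -12
Dx = 26*[3*(-2) - 2*(-3)] - (-3)*[10*(-2) - 2*(-15)] + 2*[10*(-3) - 3*(-15)]
  = 26*(0) - (-3)*(10) + 2*(15) = 60
Dy = (-3)*[10*(-2) - 2*(-15)] - 26*[(-1)*(-2) - 2*2] + 2*[(-1)*(-15) - 10*2]
  = (-3)*(10) - 26*(-2) + 2*(-5) = 12
Dz = (-3)*[3*(-15) - 10*(-3)] - (-3)*[(-1)*(-15) - 10*2] + 26*[(-1)*(-3) - 3*2]
  = (-3)*(-15) - (-3)*(-5) + 26*(-3) = -48
x = Dx/D = 60/-12 = -5, y = Dy/D = 12/-12 = -1, z = Dz/D = -48/-12 = 4
Check eq1: (-3)(-5) + (-3)(-1) + (2)(4) = 26 = 26 ✓
Check eq2: (-1)(-5) + (3)(-1) + (2)(4) = 10 = 10 ✓
Check eq3: (2)(-5) + (-3)(-1) + (-2)(4) = -15 = -15 ✓

x = -5, y = -1, z = 4


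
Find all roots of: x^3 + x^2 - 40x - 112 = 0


Let p(x) = x^3 + x^2 - 40x - 112. By the rational root theorem (leading coefficient 1), any rational root is an integer divisor of 112: try ±1, ±2, ... in turn.
Test x = 1: value = -150 ≠ 0.
Test x = -1: value = -72 ≠ 0.
Test x = 2: value = -180 ≠ 0.
Test x = -2: value = -36 ≠ 0.
Test x = 4: value = -192 ≠ 0.
Test x = -4: value = 0 ✓, so (x + 4) is a factor.
Synthetic division by (x + 4): bring down 1; 1(-4) + 1 = -3; (-3)(-4) - 40 = -28; (-28)(-4) - 112 = 0 → quotient x^2 - 3x - 28, remainder 0.
Solve the quadratic x^2 - 3x - 28 = 0: discriminant = (-3)^2 - 4(1)(-28) = 9 + 112 = 121.
sqrt(121) = 11, so x = (3 ± 11)/2: x = 7 or x = -4.
Collecting all roots found:

x = -4 (multiplicity 2), x = 7


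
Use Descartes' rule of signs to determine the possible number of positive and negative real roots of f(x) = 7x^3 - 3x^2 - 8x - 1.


Descartes' rule of signs:

For positive roots, count sign changes in f(x) = 7x^3 - 3x^2 - 8x - 1:
Signs of coefficients: +, -, -, -
Number of sign changes: 1
Possible positive real roots: 1

For negative roots, examine f(-x) = -7x^3 - 3x^2 + 8x - 1:
Signs of coefficients: -, -, +, -
Number of sign changes: 2
Possible negative real roots: 2, 0

Positive roots: 1; Negative roots: 2 or 0


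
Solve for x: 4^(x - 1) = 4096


Express both sides with the same base.
4096 = 4^6
Since the bases match, equate exponents: x - 1 = 6
So x = 6 - (-1) = 7

x = 7


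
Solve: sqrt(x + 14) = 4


Square both sides: x + 14 = 4^2 = 16
x = 16 - 14 = 2
x = 2
Check: sqrt(1*2 + 14) = sqrt(16) = 4 ✓

x = 2


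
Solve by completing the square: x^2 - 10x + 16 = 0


Start: x^2 - 10x + 16 = 0
Move constant: x^2 - 10x = -16
Half of -10 is -5, squared is 25
Add 25 to both sides: x^2 - 10x + 25 = 9
(x - 5)^2 = 9
x - 5 = ±3
x = 5 + 3 = 8 or x = 5 - 3 = 2

x = 2, x = 8


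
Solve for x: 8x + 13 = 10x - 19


Starting with: 8x + 13 = 10x - 19
Move all x terms to left: (8 - 10)x = -19 - 13
Simplify: -2x = -32
Divide both sides by -2: x = 16

x = 16


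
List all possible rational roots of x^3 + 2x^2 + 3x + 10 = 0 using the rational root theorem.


Rational root theorem: possible roots are ±p/q where:
  p divides the constant term (10): p ∈ {1, 2, 5, 10}
  q divides the leading coefficient (1): q ∈ {1}

All possible rational roots: -10, -5, -2, -1, 1, 2, 5, 10

-10, -5, -2, -1, 1, 2, 5, 10


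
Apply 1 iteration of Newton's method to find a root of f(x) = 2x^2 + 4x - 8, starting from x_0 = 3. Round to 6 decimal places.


Newton's method: x_(n+1) = x_n - f(x_n)/f'(x_n)
f(x) = 2x^2 + 4x - 8
f'(x) = 4x + 4

Iteration 1:
  f(3.000000) = 22.000000
  f'(3.000000) = 16.000000
  x_1 = 3.000000 - (22.000000)/(16.000000) = 1.625000

x_1 = 1.625000


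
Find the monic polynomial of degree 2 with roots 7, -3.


A monic polynomial with roots 7, -3 is:
p(x) = (x - 7)(x + 3)
After multiplying by (x - 7): x - 7
After multiplying by (x + 3): x^2 - 4x - 21

x^2 - 4x - 21


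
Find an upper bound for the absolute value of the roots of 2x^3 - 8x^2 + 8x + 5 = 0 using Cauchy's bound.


Cauchy's bound: all roots r satisfy |r| <= 1 + max(|a_i/a_n|) for i = 0,...,n-1
where a_n is the leading coefficient.

Coefficients: [2, -8, 8, 5]
Leading coefficient a_n = 2
Ratios |a_i/a_n|: 4, 4, 5/2
Maximum ratio: 4
Cauchy's bound: |r| <= 1 + 4 = 5

Upper bound = 5


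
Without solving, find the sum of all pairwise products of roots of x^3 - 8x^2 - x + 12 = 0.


By Vieta's formulas for x^3 + bx^2 + cx + d = 0:
  r1 + r2 + r3 = -b/a = 8
  r1*r2 + r1*r3 + r2*r3 = c/a = -1
  r1*r2*r3 = -d/a = -12


Sum of pairwise products = -1


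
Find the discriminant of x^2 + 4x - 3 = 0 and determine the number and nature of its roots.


For ax^2 + bx + c = 0, discriminant D = b^2 - 4ac
Here a = 1, b = 4, c = -3
D = (4)^2 - 4(1)(-3) = 16 + 12 = 28

D = 28 > 0 but not a perfect square
The equation has 2 distinct real irrational roots.

Discriminant = 28, 2 distinct real irrational roots


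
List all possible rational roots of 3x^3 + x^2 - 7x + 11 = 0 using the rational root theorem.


Rational root theorem: possible roots are ±p/q where:
  p divides the constant term (11): p ∈ {1, 11}
  q divides the leading coefficient (3): q ∈ {1, 3}

All possible rational roots: -11, -11/3, -1, -1/3, 1/3, 1, 11/3, 11

-11, -11/3, -1, -1/3, 1/3, 1, 11/3, 11


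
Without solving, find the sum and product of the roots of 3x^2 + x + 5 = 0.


By Vieta's formulas for ax^2 + bx + c = 0:
  Sum of roots = -b/a
  Product of roots = c/a

Here a = 3, b = 1, c = 5
Sum = -(1)/3 = -1/3
Product = 5/3 = 5/3

Sum = -1/3, Product = 5/3


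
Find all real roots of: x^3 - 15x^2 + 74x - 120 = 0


Let p(x) = x^3 - 15x^2 + 74x - 120. By the rational root theorem (leading coefficient 1), any rational root is an integer divisor of 120: try ±1, ±2, ... in turn.
Test x = 1: value = -60 ≠ 0.
Test x = -1: value = -210 ≠ 0.
Test x = 2: value = -24 ≠ 0.
Test x = -2: value = -336 ≠ 0.
Test x = 3: value = -6 ≠ 0.
Test x = -3: value = -504 ≠ 0.
Test x = 4: value = 0 ✓, so (x - 4) is a factor.
Synthetic division by (x - 4): bring down 1; 1(4) - 15 = -11; (-11)(4) + 74 = 30; 30(4) - 120 = 0 → quotient x^2 - 11x + 30, remainder 0.
Solve the quadratic x^2 - 11x + 30 = 0: discriminant = (-11)^2 - 4(1)(30) = 121 - 120 = 1.
sqrt(1) = 1, so x = (11 ± 1)/2: x = 6 or x = 5.

x = 4, x = 5, x = 6


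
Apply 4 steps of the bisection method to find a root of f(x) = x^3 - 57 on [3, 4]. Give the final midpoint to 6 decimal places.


f(x) = x^3 - 57
f(3) = -30 < 0
f(4) = 7 > 0

Step 1: midpoint = (3.000000 + 4.000000)/2 = 3.500000
  f(3.500000) = -14.125000
  f(mid) < 0, so root is in [3.500000, 4.000000]

Step 2: midpoint = (3.500000 + 4.000000)/2 = 3.750000
  f(3.750000) = -4.265625
  f(mid) < 0, so root is in [3.750000, 4.000000]

Step 3: midpoint = (3.750000 + 4.000000)/2 = 3.875000
  f(3.875000) = 1.185547
  f(mid) > 0, so root is in [3.750000, 3.875000]

Step 4: midpoint = (3.750000 + 3.875000)/2 = 3.812500
  f(3.812500) = -1.584717
  f(mid) < 0, so root is in [3.812500, 3.875000]

midpoint = 3.812500


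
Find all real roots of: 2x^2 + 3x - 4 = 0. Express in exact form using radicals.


Using the quadratic formula: x = (-b ± sqrt(b^2 - 4ac)) / (2a)
Here a = 2, b = 3, c = -4
Discriminant = b^2 - 4ac = 3^2 - 4(2)(-4) = 9 + 32 = 41
Since discriminant = 41 > 0, there are two real roots.
x = (-3 ± sqrt(41)) / 4
Numerically: x ≈ 0.8508 or x ≈ -2.3508

x = (-3 + sqrt(41)) / 4 or x = (-3 - sqrt(41)) / 4


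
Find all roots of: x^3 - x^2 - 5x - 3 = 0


Let p(x) = x^3 - x^2 - 5x - 3. By the rational root theorem (leading coefficient 1), any rational root is an integer divisor of 3: try ±1, ±2, ... in turn.
Test x = 1: value = -8 ≠ 0.
Test x = -1: value = 0 ✓, so (x + 1) is a factor.
Synthetic division by (x + 1): bring down 1; 1(-1) - 1 = -2; (-2)(-1) - 5 = -3; (-3)(-1) - 3 = 0 → quotient x^2 - 2x - 3, remainder 0.
Solve the quadratic x^2 - 2x - 3 = 0: discriminant = (-2)^2 - 4(1)(-3) = 4 + 12 = 16.
sqrt(16) = 4, so x = (2 ± 4)/2: x = 3 or x = -1.
Collecting all roots found:

x = -1 (multiplicity 2), x = 3


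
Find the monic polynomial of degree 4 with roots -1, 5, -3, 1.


A monic polynomial with roots -1, 5, -3, 1 is:
p(x) = (x + 1)(x - 5)(x + 3)(x - 1)
After multiplying by (x + 1): x + 1
After multiplying by (x - 5): x^2 - 4x - 5
After multiplying by (x + 3): x^3 - x^2 - 17x - 15
After multiplying by (x - 1): x^4 - 2x^3 - 16x^2 + 2x + 15

x^4 - 2x^3 - 16x^2 + 2x + 15


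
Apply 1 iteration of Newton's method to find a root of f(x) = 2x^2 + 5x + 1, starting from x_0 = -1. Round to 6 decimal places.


Newton's method: x_(n+1) = x_n - f(x_n)/f'(x_n)
f(x) = 2x^2 + 5x + 1
f'(x) = 4x + 5

Iteration 1:
  f(-1.000000) = -2.000000
  f'(-1.000000) = 1.000000
  x_1 = -1.000000 - (-2.000000)/(1.000000) = 1.000000

x_1 = 1.000000


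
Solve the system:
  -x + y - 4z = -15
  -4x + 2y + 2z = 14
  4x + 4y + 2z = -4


Using Cramer's rule. Expand each determinant along the first row.
D  = (-1)*[2*2 - 2*4] - 1*[(-4)*2 - 2*4] + (-4)*[(-4)*4 - 2*4]
  = (-1)*(-4) - 1*(-16) + (-4)*(-24) = 116
Dx = (-15)*[2*2 - 2*4] - 1*[14*2 - 2*(-4)] + (-4)*[14*4 - 2*(-4)]
  = (-15)*(-4) - 1*(36) + (-4)*(64) = -232
Dy = (-1)*[14*2 - 2*(-4)] - (-15)*[(-4)*2 - 2*4] + (-4)*[(-4)*(-4) - 14*4]
  = (-1)*(36) - (-15)*(-16) + (-4)*(-40) = -116
Dz = (-1)*[2*(-4) - 14*4] - 1*[(-4)*(-4) - 14*4] + (-15)*[(-4)*4 - 2*4]
  = (-1)*(-64) - 1*(-40) + (-15)*(-24) = 464
x = Dx/D = -232/116 = -2, y = Dy/D = -116/116 = -1, z = Dz/D = 464/116 = 4
Check eq1: (-1)(-2) + (1)(-1) + (-4)(4) = -15 = -15 ✓
Check eq2: (-4)(-2) + (2)(-1) + (2)(4) = 14 = 14 ✓
Check eq3: (4)(-2) + (4)(-1) + (2)(4) = -4 = -4 ✓

x = -2, y = -1, z = 4


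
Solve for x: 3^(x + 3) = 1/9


Express both sides with the same base.
1/9 = 3^(-2)
Since the bases match, equate exponents: x + 3 = -2
So x = -2 - (3) = -5

x = -5


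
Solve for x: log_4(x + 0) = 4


Convert to exponential form: x + 0 = 4^4 = 256
x = 256 - 0 = 256
Check: log_4(256 + 0) = log_4(256) = log_4(256) = 4 ✓

x = 256


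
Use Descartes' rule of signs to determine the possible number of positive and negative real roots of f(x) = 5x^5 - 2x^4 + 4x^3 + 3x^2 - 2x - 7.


Descartes' rule of signs:

For positive roots, count sign changes in f(x) = 5x^5 - 2x^4 + 4x^3 + 3x^2 - 2x - 7:
Signs of coefficients: +, -, +, +, -, -
Number of sign changes: 3
Possible positive real roots: 3, 1

For negative roots, examine f(-x) = -5x^5 - 2x^4 - 4x^3 + 3x^2 + 2x - 7:
Signs of coefficients: -, -, -, +, +, -
Number of sign changes: 2
Possible negative real roots: 2, 0

Positive roots: 3 or 1; Negative roots: 2 or 0


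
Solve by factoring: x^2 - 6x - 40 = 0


We need two numbers that multiply to -40 and add to -6.
Those numbers are 4 and -10 (since 4 * (-10) = -40 and 4 + (-10) = -6).
So x^2 - 6x - 40 = (x + 4)(x - 10) = 0
Setting each factor to zero: x = -4 or x = 10

x = -4, x = 10


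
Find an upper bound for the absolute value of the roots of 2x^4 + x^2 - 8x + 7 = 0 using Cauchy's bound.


Cauchy's bound: all roots r satisfy |r| <= 1 + max(|a_i/a_n|) for i = 0,...,n-1
where a_n is the leading coefficient.

Coefficients: [2, 0, 1, -8, 7]
Leading coefficient a_n = 2
Ratios |a_i/a_n|: 0, 1/2, 4, 7/2
Maximum ratio: 4
Cauchy's bound: |r| <= 1 + 4 = 5

Upper bound = 5


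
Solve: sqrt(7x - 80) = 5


Square both sides: 7x - 80 = 5^2 = 25
7x = 25 + 80 = 105
x = 15
Check: sqrt(7*15 - 80) = sqrt(25) = 5 ✓

x = 15


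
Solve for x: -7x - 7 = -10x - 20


Starting with: -7x - 7 = -10x - 20
Move all x terms to left: (-7 + 10)x = -20 + 7
Simplify: 3x = -13
Divide both sides by 3: x = -13/3

x = -13/3


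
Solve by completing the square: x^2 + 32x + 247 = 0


Start: x^2 + 32x + 247 = 0
Move constant: x^2 + 32x = -247
Half of 32 is 16, squared is 256
Add 256 to both sides: x^2 + 32x + 256 = 9
(x + 16)^2 = 9
x + 16 = ±3
x = -16 + 3 = -13 or x = -16 - 3 = -19

x = -19, x = -13


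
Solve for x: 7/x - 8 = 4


Subtract -8 from both sides: 7/x = 12
Multiply both sides by x: 7 = 12 * x
Divide by 12: x = 7/12

x = 7/12


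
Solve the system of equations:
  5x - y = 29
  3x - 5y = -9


Using Cramer's rule:
Determinant D = (5)(-5) - (3)(-1) = -25 + 3 = -22
Dx = (29)(-5) - (-9)(-1) = -145 - 9 = -154
Dy = (5)(-9) - (3)(29) = -45 - 87 = -132
x = Dx/D = -154/-22 = 7
y = Dy/D = -132/-22 = 6

x = 7, y = 6


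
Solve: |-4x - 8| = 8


An absolute value equation |expr| = 8 gives two cases:
Case 1: -4x - 8 = 8
  -4x = 16, so x = -4
Case 2: -4x - 8 = -8
  -4x = 0, so x = 0

x = -4, x = 0


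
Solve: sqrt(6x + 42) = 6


Square both sides: 6x + 42 = 6^2 = 36
6x = 36 - 42 = -6
x = -1
Check: sqrt(6*(-1) + 42) = sqrt(36) = 6 ✓

x = -1


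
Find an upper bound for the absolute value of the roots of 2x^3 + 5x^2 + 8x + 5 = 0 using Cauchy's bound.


Cauchy's bound: all roots r satisfy |r| <= 1 + max(|a_i/a_n|) for i = 0,...,n-1
where a_n is the leading coefficient.

Coefficients: [2, 5, 8, 5]
Leading coefficient a_n = 2
Ratios |a_i/a_n|: 5/2, 4, 5/2
Maximum ratio: 4
Cauchy's bound: |r| <= 1 + 4 = 5

Upper bound = 5


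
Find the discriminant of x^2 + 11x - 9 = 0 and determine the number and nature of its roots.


For ax^2 + bx + c = 0, discriminant D = b^2 - 4ac
Here a = 1, b = 11, c = -9
D = (11)^2 - 4(1)(-9) = 121 + 36 = 157

D = 157 > 0 but not a perfect square
The equation has 2 distinct real irrational roots.

Discriminant = 157, 2 distinct real irrational roots


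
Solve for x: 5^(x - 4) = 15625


Express both sides with the same base.
15625 = 5^6
Since the bases match, equate exponents: x - 4 = 6
So x = 6 - (-4) = 10

x = 10


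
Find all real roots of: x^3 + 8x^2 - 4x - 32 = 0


Let p(x) = x^3 + 8x^2 - 4x - 32. By the rational root theorem (leading coefficient 1), any rational root is an integer divisor of 32: try ±1, ±2, ... in turn.
Test x = 1: value = -27 ≠ 0.
Test x = -1: value = -21 ≠ 0.
Test x = 2: value = 0 ✓, so (x - 2) is a factor.
Synthetic division by (x - 2): bring down 1; 1(2) + 8 = 10; 10(2) - 4 = 16; 16(2) - 32 = 0 → quotient x^2 + 10x + 16, remainder 0.
Solve the quadratic x^2 + 10x + 16 = 0: discriminant = 10^2 - 4(1)(16) = 100 - 64 = 36.
sqrt(36) = 6, so x = (-10 ± 6)/2: x = -2 or x = -8.

x = -8, x = -2, x = 2


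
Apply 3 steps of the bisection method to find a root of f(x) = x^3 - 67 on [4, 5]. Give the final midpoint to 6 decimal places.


f(x) = x^3 - 67
f(4) = -3 < 0
f(5) = 58 > 0

Step 1: midpoint = (4.000000 + 5.000000)/2 = 4.500000
  f(4.500000) = 24.125000
  f(mid) > 0, so root is in [4.000000, 4.500000]

Step 2: midpoint = (4.000000 + 4.500000)/2 = 4.250000
  f(4.250000) = 9.765625
  f(mid) > 0, so root is in [4.000000, 4.250000]

Step 3: midpoint = (4.000000 + 4.250000)/2 = 4.125000
  f(4.125000) = 3.189453
  f(mid) > 0, so root is in [4.000000, 4.125000]

midpoint = 4.125000


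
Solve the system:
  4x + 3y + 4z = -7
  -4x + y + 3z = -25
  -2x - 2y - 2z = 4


Using Cramer's rule. Expand each determinant along the first row.
D  = 4*[1*(-2) - 3*(-2)] - 3*[(-4)*(-2) - 3*(-2)] + 4*[(-4)*(-2) - 1*(-2)]
  = 4*(4) - 3*(14) + 4*(10) = 14
Dx = (-7)*[1*(-2) - 3*(-2)] - 3*[(-25)*(-2) - 3*4] + 4*[(-25)*(-2) - 1*4]
  = (-7)*(4) - 3*(38) + 4*(46) = 42
Dy = 4*[(-25)*(-2) - 3*4] - (-7)*[(-4)*(-2) - 3*(-2)] + 4*[(-4)*4 - (-25)*(-2)]
  = 4*(38) - (-7)*(14) + 4*(-66) = -14
Dz = 4*[1*4 - (-25)*(-2)] - 3*[(-4)*4 - (-25)*(-2)] + (-7)*[(-4)*(-2) - 1*(-2)]
  = 4*(-46) - 3*(-66) + (-7)*(10) = -56
x = Dx/D = 42/14 = 3, y = Dy/D = -14/14 = -1, z = Dz/D = -56/14 = -4
Check eq1: (4)(3) + (3)(-1) + (4)(-4) = -7 = -7 ✓
Check eq2: (-4)(3) + (1)(-1) + (3)(-4) = -25 = -25 ✓
Check eq3: (-2)(3) + (-2)(-1) + (-2)(-4) = 4 = 4 ✓

x = 3, y = -1, z = -4


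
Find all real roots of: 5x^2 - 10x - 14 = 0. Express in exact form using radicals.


Using the quadratic formula: x = (-b ± sqrt(b^2 - 4ac)) / (2a)
Here a = 5, b = -10, c = -14
Discriminant = b^2 - 4ac = (-10)^2 - 4(5)(-14) = 100 + 280 = 380
Since discriminant = 380 > 0, there are two real roots.
x = (10 ± 2*sqrt(95)) / 10
Simplifying: x = (5 ± sqrt(95)) / 5
Numerically: x ≈ 2.9494 or x ≈ -0.9494

x = (5 + sqrt(95)) / 5 or x = (5 - sqrt(95)) / 5


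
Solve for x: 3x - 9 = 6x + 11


Starting with: 3x - 9 = 6x + 11
Move all x terms to left: (3 - 6)x = 11 + 9
Simplify: -3x = 20
Divide both sides by -3: x = -20/3

x = -20/3


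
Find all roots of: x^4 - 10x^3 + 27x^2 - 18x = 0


The constant term is 0, so x = 0 is a root. Factor out x:
  x^3 - 10x^2 + 27x - 18 = 0
Let p(x) = x^3 - 10x^2 + 27x - 18. By the rational root theorem (leading coefficient 1), any rational root is an integer divisor of 18: try ±1, ±2, ... in turn.
Test x = 1: value = 0 ✓, so (x - 1) is a factor.
Synthetic division by (x - 1): bring down 1; 1(1) - 10 = -9; (-9)(1) + 27 = 18; 18(1) - 18 = 0 → quotient x^2 - 9x + 18, remainder 0.
Solve the quadratic x^2 - 9x + 18 = 0: discriminant = (-9)^2 - 4(1)(18) = 81 - 72 = 9.
sqrt(9) = 3, so x = (9 ± 3)/2: x = 6 or x = 3.
Collecting all roots found:

x = 0, x = 1, x = 3, x = 6


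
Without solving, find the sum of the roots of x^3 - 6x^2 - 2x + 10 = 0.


By Vieta's formulas for x^3 + bx^2 + cx + d = 0:
  r1 + r2 + r3 = -b/a = 6
  r1*r2 + r1*r3 + r2*r3 = c/a = -2
  r1*r2*r3 = -d/a = -10


Sum = 6


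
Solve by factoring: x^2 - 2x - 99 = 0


We need two numbers that multiply to -99 and add to -2.
Those numbers are 9 and -11 (since 9 * (-11) = -99 and 9 + (-11) = -2).
So x^2 - 2x - 99 = (x + 9)(x - 11) = 0
Setting each factor to zero: x = -9 or x = 11

x = -9, x = 11


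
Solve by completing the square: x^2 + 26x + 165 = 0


Start: x^2 + 26x + 165 = 0
Move constant: x^2 + 26x = -165
Half of 26 is 13, squared is 169
Add 169 to both sides: x^2 + 26x + 169 = 4
(x + 13)^2 = 4
x + 13 = ±2
x = -13 + 2 = -11 or x = -13 - 2 = -15

x = -15, x = -11


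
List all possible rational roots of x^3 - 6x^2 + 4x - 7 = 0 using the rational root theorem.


Rational root theorem: possible roots are ±p/q where:
  p divides the constant term (-7): p ∈ {1, 7}
  q divides the leading coefficient (1): q ∈ {1}

All possible rational roots: -7, -1, 1, 7

-7, -1, 1, 7


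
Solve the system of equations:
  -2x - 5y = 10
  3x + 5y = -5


Using Cramer's rule:
Determinant D = (-2)(5) - (3)(-5) = -10 + 15 = 5
Dx = (10)(5) - (-5)(-5) = 50 - 25 = 25
Dy = (-2)(-5) - (3)(10) = 10 - 30 = -20
x = Dx/D = 25/5 = 5
y = Dy/D = -20/5 = -4

x = 5, y = -4


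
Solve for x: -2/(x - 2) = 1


Multiply both sides by (x - 2): -2 = 1(x - 2)
Distribute: -2 = x - 2
x = -2 + 2 = 0
x = 0

x = 0


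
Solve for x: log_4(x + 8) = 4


Convert to exponential form: x + 8 = 4^4 = 256
x = 256 - 8 = 248
Check: log_4(248 + 8) = log_4(256) = log_4(256) = 4 ✓

x = 248


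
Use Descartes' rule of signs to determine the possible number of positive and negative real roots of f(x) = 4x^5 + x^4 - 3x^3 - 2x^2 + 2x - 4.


Descartes' rule of signs:

For positive roots, count sign changes in f(x) = 4x^5 + x^4 - 3x^3 - 2x^2 + 2x - 4:
Signs of coefficients: +, +, -, -, +, -
Number of sign changes: 3
Possible positive real roots: 3, 1

For negative roots, examine f(-x) = -4x^5 + x^4 + 3x^3 - 2x^2 - 2x - 4:
Signs of coefficients: -, +, +, -, -, -
Number of sign changes: 2
Possible negative real roots: 2, 0

Positive roots: 3 or 1; Negative roots: 2 or 0


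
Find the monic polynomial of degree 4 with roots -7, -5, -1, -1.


A monic polynomial with roots -7, -5, -1, -1 is:
p(x) = (x + 7)(x + 5)(x + 1)(x + 1)
After multiplying by (x + 7): x + 7
After multiplying by (x + 5): x^2 + 12x + 35
After multiplying by (x + 1): x^3 + 13x^2 + 47x + 35
After multiplying by (x + 1): x^4 + 14x^3 + 60x^2 + 82x + 35

x^4 + 14x^3 + 60x^2 + 82x + 35


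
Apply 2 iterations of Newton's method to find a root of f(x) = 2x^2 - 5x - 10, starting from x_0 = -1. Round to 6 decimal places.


Newton's method: x_(n+1) = x_n - f(x_n)/f'(x_n)
f(x) = 2x^2 - 5x - 10
f'(x) = 4x - 5

Iteration 1:
  f(-1.000000) = -3.000000
  f'(-1.000000) = -9.000000
  x_1 = -1.000000 - (-3.000000)/(-9.000000) = -1.333333

Iteration 2:
  f(-1.333333) = 0.222222
  f'(-1.333333) = -10.333333
  x_2 = -1.333333 - (0.222222)/(-10.333333) = -1.311828

x_2 = -1.311828


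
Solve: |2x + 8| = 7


An absolute value equation |expr| = 7 gives two cases:
Case 1: 2x + 8 = 7
  2x = -1, so x = -1/2
Case 2: 2x + 8 = -7
  2x = -15, so x = -15/2

x = -15/2, x = -1/2


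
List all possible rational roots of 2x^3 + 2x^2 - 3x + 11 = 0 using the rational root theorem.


Rational root theorem: possible roots are ±p/q where:
  p divides the constant term (11): p ∈ {1, 11}
  q divides the leading coefficient (2): q ∈ {1, 2}

All possible rational roots: -11, -11/2, -1, -1/2, 1/2, 1, 11/2, 11

-11, -11/2, -1, -1/2, 1/2, 1, 11/2, 11


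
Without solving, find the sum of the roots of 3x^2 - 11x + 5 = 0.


By Vieta's formulas for ax^2 + bx + c = 0:
  Sum of roots = -b/a
  Product of roots = c/a

Here a = 3, b = -11, c = 5
Sum = -(-11)/3 = 11/3
Product = 5/3 = 5/3

Sum = 11/3


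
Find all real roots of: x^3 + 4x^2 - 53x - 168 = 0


Let p(x) = x^3 + 4x^2 - 53x - 168. By the rational root theorem (leading coefficient 1), any rational root is an integer divisor of 168: try ±1, ±2, ... in turn.
Test x = 1: value = -216 ≠ 0.
Test x = -1: value = -112 ≠ 0.
Test x = 2: value = -250 ≠ 0.
Test x = -2: value = -54 ≠ 0.
Test x = 3: value = -264 ≠ 0.
Test x = -3: value = 0 ✓, so (x + 3) is a factor.
Synthetic division by (x + 3): bring down 1; 1(-3) + 4 = 1; 1(-3) - 53 = -56; (-56)(-3) - 168 = 0 → quotient x^2 + x - 56, remainder 0.
Solve the quadratic x^2 + x - 56 = 0: discriminant = 1^2 - 4(1)(-56) = 1 + 224 = 225.
sqrt(225) = 15, so x = (-1 ± 15)/2: x = 7 or x = -8.

x = -8, x = -3, x = 7


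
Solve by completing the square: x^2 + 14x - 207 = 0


Start: x^2 + 14x - 207 = 0
Move constant: x^2 + 14x = 207
Half of 14 is 7, squared is 49
Add 49 to both sides: x^2 + 14x + 49 = 256
(x + 7)^2 = 256
x + 7 = ±16
x = -7 + 16 = 9 or x = -7 - 16 = -23

x = -23, x = 9


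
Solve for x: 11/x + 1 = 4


Subtract 1 from both sides: 11/x = 3
Multiply both sides by x: 11 = 3 * x
Divide by 3: x = 11/3

x = 11/3


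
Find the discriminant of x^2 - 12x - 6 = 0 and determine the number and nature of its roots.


For ax^2 + bx + c = 0, discriminant D = b^2 - 4ac
Here a = 1, b = -12, c = -6
D = (-12)^2 - 4(1)(-6) = 144 + 24 = 168

D = 168 > 0 but not a perfect square
The equation has 2 distinct real irrational roots.

Discriminant = 168, 2 distinct real irrational roots


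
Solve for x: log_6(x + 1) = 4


Convert to exponential form: x + 1 = 6^4 = 1296
x = 1296 - 1 = 1295
Check: log_6(1295 + 1) = log_6(1296) = log_6(1296) = 4 ✓

x = 1295


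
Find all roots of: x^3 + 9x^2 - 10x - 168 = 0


Let p(x) = x^3 + 9x^2 - 10x - 168. By the rational root theorem (leading coefficient 1), any rational root is an integer divisor of 168: try ±1, ±2, ... in turn.
Test x = 1: value = -168 ≠ 0.
Test x = -1: value = -150 ≠ 0.
Test x = 2: value = -144 ≠ 0.
Test x = -2: value = -120 ≠ 0.
Test x = 3: value = -90 ≠ 0.
Test x = -3: value = -84 ≠ 0.
Test x = 4: value = 0 ✓, so (x - 4) is a factor.
Synthetic division by (x - 4): bring down 1; 1(4) + 9 = 13; 13(4) - 10 = 42; 42(4) - 168 = 0 → quotient x^2 + 13x + 42, remainder 0.
Solve the quadratic x^2 + 13x + 42 = 0: discriminant = 13^2 - 4(1)(42) = 169 - 168 = 1.
sqrt(1) = 1, so x = (-13 ± 1)/2: x = -6 or x = -7.
Collecting all roots found:

x = -7, x = -6, x = 4


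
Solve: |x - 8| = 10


An absolute value equation |expr| = 10 gives two cases:
Case 1: x - 8 = 10
  x = 18, so x = 18
Case 2: x - 8 = -10
  x = -2, so x = -2

x = -2, x = 18


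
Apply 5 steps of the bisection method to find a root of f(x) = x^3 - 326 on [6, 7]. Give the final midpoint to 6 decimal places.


f(x) = x^3 - 326
f(6) = -110 < 0
f(7) = 17 > 0

Step 1: midpoint = (6.000000 + 7.000000)/2 = 6.500000
  f(6.500000) = -51.375000
  f(mid) < 0, so root is in [6.500000, 7.000000]

Step 2: midpoint = (6.500000 + 7.000000)/2 = 6.750000
  f(6.750000) = -18.453125
  f(mid) < 0, so root is in [6.750000, 7.000000]

Step 3: midpoint = (6.750000 + 7.000000)/2 = 6.875000
  f(6.875000) = -1.048828
  f(mid) < 0, so root is in [6.875000, 7.000000]

Step 4: midpoint = (6.875000 + 7.000000)/2 = 6.937500
  f(6.937500) = 7.894287
  f(mid) > 0, so root is in [6.875000, 6.937500]

Step 5: midpoint = (6.875000 + 6.937500)/2 = 6.906250
  f(6.906250) = 3.402496
  f(mid) > 0, so root is in [6.875000, 6.906250]

midpoint = 6.906250


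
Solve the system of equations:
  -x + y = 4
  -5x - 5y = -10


Using Cramer's rule:
Determinant D = (-1)(-5) - (-5)(1) = 5 + 5 = 10
Dx = (4)(-5) - (-10)(1) = -20 + 10 = -10
Dy = (-1)(-10) - (-5)(4) = 10 + 20 = 30
x = Dx/D = -10/10 = -1
y = Dy/D = 30/10 = 3

x = -1, y = 3


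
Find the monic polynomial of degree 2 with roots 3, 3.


A monic polynomial with roots 3, 3 is:
p(x) = (x - 3)(x - 3)
After multiplying by (x - 3): x - 3
After multiplying by (x - 3): x^2 - 6x + 9

x^2 - 6x + 9


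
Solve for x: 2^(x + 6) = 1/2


Express both sides with the same base.
1/2 = 2^(-1)
Since the bases match, equate exponents: x + 6 = -1
So x = -1 - (6) = -7

x = -7


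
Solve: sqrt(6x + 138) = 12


Square both sides: 6x + 138 = 12^2 = 144
6x = 144 - 138 = 6
x = 1
Check: sqrt(6*1 + 138) = sqrt(144) = 12 ✓

x = 1


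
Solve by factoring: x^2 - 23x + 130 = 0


We need two numbers that multiply to 130 and add to -23.
Those numbers are -10 and -13 (since (-10) * (-13) = 130 and (-10) + (-13) = -23).
So x^2 - 23x + 130 = (x - 10)(x - 13) = 0
Setting each factor to zero: x = 10 or x = 13

x = 10, x = 13


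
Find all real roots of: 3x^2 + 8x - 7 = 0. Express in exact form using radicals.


Using the quadratic formula: x = (-b ± sqrt(b^2 - 4ac)) / (2a)
Here a = 3, b = 8, c = -7
Discriminant = b^2 - 4ac = 8^2 - 4(3)(-7) = 64 + 84 = 148
Since discriminant = 148 > 0, there are two real roots.
x = (-8 ± 2*sqrt(37)) / 6
Simplifying: x = (-4 ± sqrt(37)) / 3
Numerically: x ≈ 0.6943 or x ≈ -3.3609

x = (-4 + sqrt(37)) / 3 or x = (-4 - sqrt(37)) / 3


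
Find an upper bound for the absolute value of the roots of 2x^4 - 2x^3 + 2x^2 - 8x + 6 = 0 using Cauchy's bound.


Cauchy's bound: all roots r satisfy |r| <= 1 + max(|a_i/a_n|) for i = 0,...,n-1
where a_n is the leading coefficient.

Coefficients: [2, -2, 2, -8, 6]
Leading coefficient a_n = 2
Ratios |a_i/a_n|: 1, 1, 4, 3
Maximum ratio: 4
Cauchy's bound: |r| <= 1 + 4 = 5

Upper bound = 5


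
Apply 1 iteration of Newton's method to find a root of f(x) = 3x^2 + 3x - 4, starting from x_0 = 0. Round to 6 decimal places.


Newton's method: x_(n+1) = x_n - f(x_n)/f'(x_n)
f(x) = 3x^2 + 3x - 4
f'(x) = 6x + 3

Iteration 1:
  f(0.000000) = -4.000000
  f'(0.000000) = 3.000000
  x_1 = 0.000000 - (-4.000000)/(3.000000) = 1.333333

x_1 = 1.333333


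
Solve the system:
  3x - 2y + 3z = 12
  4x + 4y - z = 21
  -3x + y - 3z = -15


Using Cramer's rule. Expand each determinant along the first row.
D  = 3*[4*(-3) - (-1)*1] - (-2)*[4*(-3) - (-1)*(-3)] + 3*[4*1 - 4*(-3)]
  = 3*(-11) - (-2)*(-15) + 3*(16) = -15
Dx = 12*[4*(-3) - (-1)*1] - (-2)*[21*(-3) - (-1)*(-15)] + 3*[21*1 - 4*(-15)]
  = 12*(-11) - (-2)*(-78) + 3*(81) = -45
Dy = 3*[21*(-3) - (-1)*(-15)] - 12*[4*(-3) - (-1)*(-3)] + 3*[4*(-15) - 21*(-3)]
  = 3*(-78) - 12*(-15) + 3*(3) = -45
Dz = 3*[4*(-15) - 21*1] - (-2)*[4*(-15) - 21*(-3)] + 12*[4*1 - 4*(-3)]
  = 3*(-81) - (-2)*(3) + 12*(16) = -45
x = Dx/D = -45/-15 = 3, y = Dy/D = -45/-15 = 3, z = Dz/D = -45/-15 = 3
Check eq1: (3)(3) + (-2)(3) + (3)(3) = 12 = 12 ✓
Check eq2: (4)(3) + (4)(3) + (-1)(3) = 21 = 21 ✓
Check eq3: (-3)(3) + (1)(3) + (-3)(3) = -15 = -15 ✓

x = 3, y = 3, z = 3


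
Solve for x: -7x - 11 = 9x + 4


Starting with: -7x - 11 = 9x + 4
Move all x terms to left: (-7 - 9)x = 4 + 11
Simplify: -16x = 15
Divide both sides by -16: x = -15/16

x = -15/16


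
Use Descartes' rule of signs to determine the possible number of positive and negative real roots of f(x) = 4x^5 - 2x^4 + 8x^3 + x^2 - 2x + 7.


Descartes' rule of signs:

For positive roots, count sign changes in f(x) = 4x^5 - 2x^4 + 8x^3 + x^2 - 2x + 7:
Signs of coefficients: +, -, +, +, -, +
Number of sign changes: 4
Possible positive real roots: 4, 2, 0

For negative roots, examine f(-x) = -4x^5 - 2x^4 - 8x^3 + x^2 + 2x + 7:
Signs of coefficients: -, -, -, +, +, +
Number of sign changes: 1
Possible negative real roots: 1

Positive roots: 4 or 2 or 0; Negative roots: 1


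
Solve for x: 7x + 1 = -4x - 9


Starting with: 7x + 1 = -4x - 9
Move all x terms to left: (7 + 4)x = -9 - 1
Simplify: 11x = -10
Divide both sides by 11: x = -10/11

x = -10/11


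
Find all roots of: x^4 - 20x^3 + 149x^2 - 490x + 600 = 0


Let p(x) = x^4 - 20x^3 + 149x^2 - 490x + 600. By the rational root theorem (leading coefficient 1), any rational root is an integer divisor of 600: try ±1, ±2, ... in turn.
Test x = 1: value = 240 ≠ 0.
Test x = -1: value = 1260 ≠ 0.
Test x = 2: value = 72 ≠ 0.
Test x = -2: value = 2352 ≠ 0.
Test x = 3: value = 12 ≠ 0.
Test x = -3: value = 4032 ≠ 0.
Test x = 4: value = 0 ✓, so (x - 4) is a factor.
Synthetic division by (x - 4): bring down 1; 1(4) - 20 = -16; (-16)(4) + 149 = 85; 85(4) - 490 = -150; (-150)(4) + 600 = 0 → quotient x^3 - 16x^2 + 85x - 150, remainder 0.
Continue with the quotient x^3 - 16x^2 + 85x - 150 (candidates must divide 150).
Test x = 5: value = 0 ✓, so (x - 5) is a factor.
Synthetic division by (x - 5): bring down 1; 1(5) - 16 = -11; (-11)(5) + 85 = 30; 30(5) - 150 = 0 → quotient x^2 - 11x + 30, remainder 0.
Solve the quadratic x^2 - 11x + 30 = 0: discriminant = (-11)^2 - 4(1)(30) = 121 - 120 = 1.
sqrt(1) = 1, so x = (11 ± 1)/2: x = 6 or x = 5.
Collecting all roots found:

x = 4, x = 5 (multiplicity 2), x = 6


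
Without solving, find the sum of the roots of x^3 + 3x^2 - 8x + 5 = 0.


By Vieta's formulas for x^3 + bx^2 + cx + d = 0:
  r1 + r2 + r3 = -b/a = -3
  r1*r2 + r1*r3 + r2*r3 = c/a = -8
  r1*r2*r3 = -d/a = -5


Sum = -3


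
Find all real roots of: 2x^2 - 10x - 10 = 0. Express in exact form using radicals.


Using the quadratic formula: x = (-b ± sqrt(b^2 - 4ac)) / (2a)
Here a = 2, b = -10, c = -10
Discriminant = b^2 - 4ac = (-10)^2 - 4(2)(-10) = 100 + 80 = 180
Since discriminant = 180 > 0, there are two real roots.
x = (10 ± 6*sqrt(5)) / 4
Simplifying: x = (5 ± 3*sqrt(5)) / 2
Numerically: x ≈ 5.8541 or x ≈ -0.8541

x = (5 + 3*sqrt(5)) / 2 or x = (5 - 3*sqrt(5)) / 2


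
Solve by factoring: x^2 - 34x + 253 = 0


We need two numbers that multiply to 253 and add to -34.
Those numbers are -23 and -11 (since (-23) * (-11) = 253 and (-23) + (-11) = -34).
So x^2 - 34x + 253 = (x - 23)(x - 11) = 0
Setting each factor to zero: x = 23 or x = 11

x = 11, x = 23


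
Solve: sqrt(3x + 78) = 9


Square both sides: 3x + 78 = 9^2 = 81
3x = 81 - 78 = 3
x = 1
Check: sqrt(3*1 + 78) = sqrt(81) = 9 ✓

x = 1


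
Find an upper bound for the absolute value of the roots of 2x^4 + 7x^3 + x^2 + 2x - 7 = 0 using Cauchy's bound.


Cauchy's bound: all roots r satisfy |r| <= 1 + max(|a_i/a_n|) for i = 0,...,n-1
where a_n is the leading coefficient.

Coefficients: [2, 7, 1, 2, -7]
Leading coefficient a_n = 2
Ratios |a_i/a_n|: 7/2, 1/2, 1, 7/2
Maximum ratio: 7/2
Cauchy's bound: |r| <= 1 + 7/2 = 9/2

Upper bound = 9/2


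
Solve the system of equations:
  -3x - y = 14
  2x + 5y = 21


Using Cramer's rule:
Determinant D = (-3)(5) - (2)(-1) = -15 + 2 = -13
Dx = (14)(5) - (21)(-1) = 70 + 21 = 91
Dy = (-3)(21) - (2)(14) = -63 - 28 = -91
x = Dx/D = 91/-13 = -7
y = Dy/D = -91/-13 = 7

x = -7, y = 7


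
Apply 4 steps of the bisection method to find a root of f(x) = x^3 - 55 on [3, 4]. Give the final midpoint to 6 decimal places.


f(x) = x^3 - 55
f(3) = -28 < 0
f(4) = 9 > 0

Step 1: midpoint = (3.000000 + 4.000000)/2 = 3.500000
  f(3.500000) = -12.125000
  f(mid) < 0, so root is in [3.500000, 4.000000]

Step 2: midpoint = (3.500000 + 4.000000)/2 = 3.750000
  f(3.750000) = -2.265625
  f(mid) < 0, so root is in [3.750000, 4.000000]

Step 3: midpoint = (3.750000 + 4.000000)/2 = 3.875000
  f(3.875000) = 3.185547
  f(mid) > 0, so root is in [3.750000, 3.875000]

Step 4: midpoint = (3.750000 + 3.875000)/2 = 3.812500
  f(3.812500) = 0.415283
  f(mid) > 0, so root is in [3.750000, 3.812500]

midpoint = 3.812500


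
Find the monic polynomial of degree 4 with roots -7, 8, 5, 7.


A monic polynomial with roots -7, 8, 5, 7 is:
p(x) = (x + 7)(x - 8)(x - 5)(x - 7)
After multiplying by (x + 7): x + 7
After multiplying by (x - 8): x^2 - x - 56
After multiplying by (x - 5): x^3 - 6x^2 - 51x + 280
After multiplying by (x - 7): x^4 - 13x^3 - 9x^2 + 637x - 1960

x^4 - 13x^3 - 9x^2 + 637x - 1960


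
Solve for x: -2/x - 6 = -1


Subtract -6 from both sides: -2/x = 5
Multiply both sides by x: -2 = 5 * x
Divide by 5: x = -2/5

x = -2/5


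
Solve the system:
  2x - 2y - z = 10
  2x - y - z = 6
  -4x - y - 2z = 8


Using Cramer's rule. Expand each determinant along the first row.
D  = 2*[(-1)*(-2) - (-1)*(-1)] - (-2)*[2*(-2) - (-1)*(-4)] + (-1)*[2*(-1) - (-1)*(-4)]
  = 2*(1) - (-2)*(-8) + (-1)*(-6) = -8
Dx = 10*[(-1)*(-2) - (-1)*(-1)] - (-2)*[6*(-2) - (-1)*8] + (-1)*[6*(-1) - (-1)*8]
  = 10*(1) - (-2)*(-4) + (-1)*(2) = 0
Dy = 2*[6*(-2) - (-1)*8] - 10*[2*(-2) - (-1)*(-4)] + (-1)*[2*8 - 6*(-4)]
  = 2*(-4) - 10*(-8) + (-1)*(40) = 32
Dz = 2*[(-1)*8 - 6*(-1)] - (-2)*[2*8 - 6*(-4)] + 10*[2*(-1) - (-1)*(-4)]
  = 2*(-2) - (-2)*(40) + 10*(-6) = 16
x = Dx/D = 0/-8 = 0, y = Dy/D = 32/-8 = -4, z = Dz/D = 16/-8 = -2
Check eq1: (2)(0) + (-2)(-4) + (-1)(-2) = 10 = 10 ✓
Check eq2: (2)(0) + (-1)(-4) + (-1)(-2) = 6 = 6 ✓
Check eq3: (-4)(0) + (-1)(-4) + (-2)(-2) = 8 = 8 ✓

x = 0, y = -4, z = -2


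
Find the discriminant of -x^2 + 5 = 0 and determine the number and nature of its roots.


For ax^2 + bx + c = 0, discriminant D = b^2 - 4ac
Here a = -1, b = 0, c = 5
D = (0)^2 - 4(-1)(5) = 0 + 20 = 20

D = 20 > 0 but not a perfect square
The equation has 2 distinct real irrational roots.

Discriminant = 20, 2 distinct real irrational roots


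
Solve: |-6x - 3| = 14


An absolute value equation |expr| = 14 gives two cases:
Case 1: -6x - 3 = 14
  -6x = 17, so x = -17/6
Case 2: -6x - 3 = -14
  -6x = -11, so x = 11/6

x = -17/6, x = 11/6


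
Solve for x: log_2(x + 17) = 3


Convert to exponential form: x + 17 = 2^3 = 8
x = 8 - 17 = -9
Check: log_2(-9 + 17) = log_2(8) = log_2(8) = 3 ✓

x = -9


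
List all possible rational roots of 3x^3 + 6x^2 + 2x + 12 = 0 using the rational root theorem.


Rational root theorem: possible roots are ±p/q where:
  p divides the constant term (12): p ∈ {1, 2, 3, 4, 6, 12}
  q divides the leading coefficient (3): q ∈ {1, 3}

All possible rational roots: -12, -6, -4, -3, -2, -4/3, -1, -2/3, -1/3, 1/3, 2/3, 1, 4/3, 2, 3, 4, 6, 12

-12, -6, -4, -3, -2, -4/3, -1, -2/3, -1/3, 1/3, 2/3, 1, 4/3, 2, 3, 4, 6, 12


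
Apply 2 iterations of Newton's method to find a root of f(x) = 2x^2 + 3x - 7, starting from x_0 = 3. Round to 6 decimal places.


Newton's method: x_(n+1) = x_n - f(x_n)/f'(x_n)
f(x) = 2x^2 + 3x - 7
f'(x) = 4x + 3

Iteration 1:
  f(3.000000) = 20.000000
  f'(3.000000) = 15.000000
  x_1 = 3.000000 - (20.000000)/(15.000000) = 1.666667

Iteration 2:
  f(1.666667) = 3.555556
  f'(1.666667) = 9.666667
  x_2 = 1.666667 - (3.555556)/(9.666667) = 1.298851

x_2 = 1.298851


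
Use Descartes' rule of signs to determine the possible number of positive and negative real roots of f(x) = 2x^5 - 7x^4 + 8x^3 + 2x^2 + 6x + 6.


Descartes' rule of signs:

For positive roots, count sign changes in f(x) = 2x^5 - 7x^4 + 8x^3 + 2x^2 + 6x + 6:
Signs of coefficients: +, -, +, +, +, +
Number of sign changes: 2
Possible positive real roots: 2, 0

For negative roots, examine f(-x) = -2x^5 - 7x^4 - 8x^3 + 2x^2 - 6x + 6:
Signs of coefficients: -, -, -, +, -, +
Number of sign changes: 3
Possible negative real roots: 3, 1

Positive roots: 2 or 0; Negative roots: 3 or 1


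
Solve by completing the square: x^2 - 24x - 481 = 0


Start: x^2 - 24x - 481 = 0
Move constant: x^2 - 24x = 481
Half of -24 is -12, squared is 144
Add 144 to both sides: x^2 - 24x + 144 = 625
(x - 12)^2 = 625
x - 12 = ±25
x = 12 + 25 = 37 or x = 12 - 25 = -13

x = -13, x = 37
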